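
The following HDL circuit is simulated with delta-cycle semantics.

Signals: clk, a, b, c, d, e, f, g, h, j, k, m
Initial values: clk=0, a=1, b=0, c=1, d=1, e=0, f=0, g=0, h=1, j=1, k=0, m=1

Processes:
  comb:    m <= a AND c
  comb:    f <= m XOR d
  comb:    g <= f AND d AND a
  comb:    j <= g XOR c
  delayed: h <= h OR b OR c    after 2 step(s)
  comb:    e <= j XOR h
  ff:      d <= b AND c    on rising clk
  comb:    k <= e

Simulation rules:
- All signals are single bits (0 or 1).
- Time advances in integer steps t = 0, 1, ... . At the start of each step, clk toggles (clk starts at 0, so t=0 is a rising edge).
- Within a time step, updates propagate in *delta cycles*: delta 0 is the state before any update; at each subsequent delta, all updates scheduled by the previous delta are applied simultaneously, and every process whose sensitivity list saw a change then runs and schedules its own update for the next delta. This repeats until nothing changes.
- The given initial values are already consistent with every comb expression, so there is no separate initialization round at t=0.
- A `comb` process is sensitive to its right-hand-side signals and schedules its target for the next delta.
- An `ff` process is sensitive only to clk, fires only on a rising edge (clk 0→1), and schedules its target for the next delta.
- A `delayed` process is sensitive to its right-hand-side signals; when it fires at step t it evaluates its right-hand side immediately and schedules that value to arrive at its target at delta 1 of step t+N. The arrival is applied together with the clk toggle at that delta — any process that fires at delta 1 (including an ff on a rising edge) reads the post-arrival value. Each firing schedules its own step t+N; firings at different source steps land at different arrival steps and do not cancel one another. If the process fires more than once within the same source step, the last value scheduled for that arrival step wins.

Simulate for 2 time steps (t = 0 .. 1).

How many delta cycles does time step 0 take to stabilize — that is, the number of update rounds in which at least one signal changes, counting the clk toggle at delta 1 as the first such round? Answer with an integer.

[bits: e,g,a,m,h,b,d,clk,k,c,f,j]
t=0: Δ0=001110100101 Δ1=001110110101 Δ2=001110010101 Δ3=001110010111 | 3Δ
t=1: Δ0=001110010111 Δ1=001110000111 | 1Δ

3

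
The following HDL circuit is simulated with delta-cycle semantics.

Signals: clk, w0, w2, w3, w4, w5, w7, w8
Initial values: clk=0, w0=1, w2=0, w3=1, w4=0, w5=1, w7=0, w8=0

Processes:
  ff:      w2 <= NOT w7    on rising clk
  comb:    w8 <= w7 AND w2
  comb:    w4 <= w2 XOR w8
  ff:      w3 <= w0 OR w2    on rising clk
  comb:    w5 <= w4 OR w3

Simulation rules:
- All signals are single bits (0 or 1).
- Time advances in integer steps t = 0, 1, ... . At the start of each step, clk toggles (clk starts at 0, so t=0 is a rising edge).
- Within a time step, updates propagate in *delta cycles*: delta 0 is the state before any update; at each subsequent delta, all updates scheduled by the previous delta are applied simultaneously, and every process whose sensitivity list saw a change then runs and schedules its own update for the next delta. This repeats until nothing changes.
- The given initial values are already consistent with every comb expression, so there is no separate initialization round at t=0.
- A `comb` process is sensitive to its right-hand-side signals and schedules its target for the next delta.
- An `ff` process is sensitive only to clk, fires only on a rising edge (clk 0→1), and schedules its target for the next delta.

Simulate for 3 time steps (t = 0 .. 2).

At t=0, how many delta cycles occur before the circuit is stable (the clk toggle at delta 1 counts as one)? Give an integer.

3

t0.Δ0 w2=0 clk=0 w7=0 w4=0 w3=1 w8=0 w0=1 w5=1
t0.Δ1 w2=0 clk=1 w7=0 w4=0 w3=1 w8=0 w0=1 w5=1
t0.Δ2 w2=1 clk=1 w7=0 w4=0 w3=1 w8=0 w0=1 w5=1
t0.Δ3 w2=1 clk=1 w7=0 w4=1 w3=1 w8=0 w0=1 w5=1
t1.Δ0 w2=1 clk=1 w7=0 w4=1 w3=1 w8=0 w0=1 w5=1
t1.Δ1 w2=1 clk=0 w7=0 w4=1 w3=1 w8=0 w0=1 w5=1
t2.Δ0 w2=1 clk=0 w7=0 w4=1 w3=1 w8=0 w0=1 w5=1
t2.Δ1 w2=1 clk=1 w7=0 w4=1 w3=1 w8=0 w0=1 w5=1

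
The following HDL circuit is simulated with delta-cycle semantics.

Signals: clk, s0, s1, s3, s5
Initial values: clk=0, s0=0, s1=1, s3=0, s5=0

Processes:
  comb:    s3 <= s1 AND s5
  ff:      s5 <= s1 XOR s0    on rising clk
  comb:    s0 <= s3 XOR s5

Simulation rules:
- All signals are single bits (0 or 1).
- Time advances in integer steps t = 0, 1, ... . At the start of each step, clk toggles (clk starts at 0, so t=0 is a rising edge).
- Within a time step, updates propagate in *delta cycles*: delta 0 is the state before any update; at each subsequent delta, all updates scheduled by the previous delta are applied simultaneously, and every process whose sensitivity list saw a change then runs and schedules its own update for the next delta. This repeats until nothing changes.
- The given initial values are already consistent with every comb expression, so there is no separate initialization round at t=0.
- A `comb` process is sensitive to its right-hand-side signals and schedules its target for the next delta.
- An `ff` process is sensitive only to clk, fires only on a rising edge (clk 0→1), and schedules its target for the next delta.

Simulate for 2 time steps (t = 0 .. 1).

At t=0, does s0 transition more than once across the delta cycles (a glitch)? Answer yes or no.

[bits: s0,s5,s1,s3,clk]
t=0: Δ0=00100 Δ1=00101 Δ2=01101 Δ3=11111 Δ4=01111 | 4Δ
t=1: Δ0=01111 Δ1=01110 | 1Δ

yes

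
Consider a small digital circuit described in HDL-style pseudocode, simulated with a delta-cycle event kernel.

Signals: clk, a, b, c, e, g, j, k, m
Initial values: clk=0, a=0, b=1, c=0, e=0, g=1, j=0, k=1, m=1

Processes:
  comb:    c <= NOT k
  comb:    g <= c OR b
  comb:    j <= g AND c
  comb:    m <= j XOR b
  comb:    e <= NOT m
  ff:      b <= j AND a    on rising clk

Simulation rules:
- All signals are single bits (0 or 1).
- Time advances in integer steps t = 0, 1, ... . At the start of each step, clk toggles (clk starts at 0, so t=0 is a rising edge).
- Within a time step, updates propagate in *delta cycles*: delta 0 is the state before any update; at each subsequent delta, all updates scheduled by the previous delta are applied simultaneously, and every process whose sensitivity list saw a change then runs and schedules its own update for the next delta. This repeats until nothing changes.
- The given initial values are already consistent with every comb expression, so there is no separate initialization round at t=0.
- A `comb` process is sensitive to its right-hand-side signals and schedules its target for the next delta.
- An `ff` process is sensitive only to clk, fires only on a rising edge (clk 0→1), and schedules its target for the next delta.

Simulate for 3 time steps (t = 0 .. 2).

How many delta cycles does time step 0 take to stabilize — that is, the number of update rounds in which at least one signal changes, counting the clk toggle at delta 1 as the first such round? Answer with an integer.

4

t0.Δ0 b=1 clk=0 m=1 g=1 c=0 j=0 e=0 a=0 k=1
t0.Δ1 b=1 clk=1 m=1 g=1 c=0 j=0 e=0 a=0 k=1
t0.Δ2 b=0 clk=1 m=1 g=1 c=0 j=0 e=0 a=0 k=1
t0.Δ3 b=0 clk=1 m=0 g=0 c=0 j=0 e=0 a=0 k=1
t0.Δ4 b=0 clk=1 m=0 g=0 c=0 j=0 e=1 a=0 k=1
t1.Δ0 b=0 clk=1 m=0 g=0 c=0 j=0 e=1 a=0 k=1
t1.Δ1 b=0 clk=0 m=0 g=0 c=0 j=0 e=1 a=0 k=1
t2.Δ0 b=0 clk=0 m=0 g=0 c=0 j=0 e=1 a=0 k=1
t2.Δ1 b=0 clk=1 m=0 g=0 c=0 j=0 e=1 a=0 k=1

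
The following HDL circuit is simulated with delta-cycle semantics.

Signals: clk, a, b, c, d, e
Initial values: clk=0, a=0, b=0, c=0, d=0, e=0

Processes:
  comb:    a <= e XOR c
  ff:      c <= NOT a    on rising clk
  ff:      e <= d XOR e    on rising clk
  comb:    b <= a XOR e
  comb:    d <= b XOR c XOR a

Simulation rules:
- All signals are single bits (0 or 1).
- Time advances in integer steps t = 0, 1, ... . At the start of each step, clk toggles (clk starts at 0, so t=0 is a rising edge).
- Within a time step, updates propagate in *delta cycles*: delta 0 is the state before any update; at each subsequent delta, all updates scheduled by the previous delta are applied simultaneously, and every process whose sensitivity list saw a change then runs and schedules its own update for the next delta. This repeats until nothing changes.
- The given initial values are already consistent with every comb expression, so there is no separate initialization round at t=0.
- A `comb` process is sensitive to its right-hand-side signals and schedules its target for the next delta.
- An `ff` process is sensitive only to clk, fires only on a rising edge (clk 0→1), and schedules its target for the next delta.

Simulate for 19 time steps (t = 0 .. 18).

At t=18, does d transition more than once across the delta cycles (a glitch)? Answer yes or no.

t=0 Δ0: e=0 a=0 c=0 b=0 clk=0 d=0
  Δ1: clk:0→1
  Δ2: c:0→1
  Δ3: a:0→1, d:0→1
  Δ4: b:0→1, d:1→0
  Δ5: d:0→1
  (5Δ to stable)
t=1 Δ0: e=0 a=1 c=1 b=1 clk=1 d=1
  Δ1: clk:1→0
  (1Δ to stable)
t=2 Δ0: e=0 a=1 c=1 b=1 clk=0 d=1
  Δ1: clk:0→1
  Δ2: e:0→1, c:1→0
  Δ3: b:1→0, d:1→0
  Δ4: d:0→1
  (4Δ to stable)
t=3 Δ0: e=1 a=1 c=0 b=0 clk=1 d=1
  Δ1: clk:1→0
  (1Δ to stable)
t=4 Δ0: e=1 a=1 c=0 b=0 clk=0 d=1
  Δ1: clk:0→1
  Δ2: e:1→0
  Δ3: a:1→0, b:0→1
  Δ4: b:1→0
  Δ5: d:1→0
  (5Δ to stable)
t=5 Δ0: e=0 a=0 c=0 b=0 clk=1 d=0
  Δ1: clk:1→0
  (1Δ to stable)
t=6 Δ0: e=0 a=0 c=0 b=0 clk=0 d=0
  Δ1: clk:0→1
  Δ2: c:0→1
  Δ3: a:0→1, d:0→1
  Δ4: b:0→1, d:1→0
  Δ5: d:0→1
  (5Δ to stable)
t=7 Δ0: e=0 a=1 c=1 b=1 clk=1 d=1
  Δ1: clk:1→0
  (1Δ to stable)
t=8 Δ0: e=0 a=1 c=1 b=1 clk=0 d=1
  Δ1: clk:0→1
  Δ2: e:0→1, c:1→0
  Δ3: b:1→0, d:1→0
  Δ4: d:0→1
  (4Δ to stable)
t=9 Δ0: e=1 a=1 c=0 b=0 clk=1 d=1
  Δ1: clk:1→0
  (1Δ to stable)
t=10 Δ0: e=1 a=1 c=0 b=0 clk=0 d=1
  Δ1: clk:0→1
  Δ2: e:1→0
  Δ3: a:1→0, b:0→1
  Δ4: b:1→0
  Δ5: d:1→0
  (5Δ to stable)
t=11 Δ0: e=0 a=0 c=0 b=0 clk=1 d=0
  Δ1: clk:1→0
  (1Δ to stable)
t=12 Δ0: e=0 a=0 c=0 b=0 clk=0 d=0
  Δ1: clk:0→1
  Δ2: c:0→1
  Δ3: a:0→1, d:0→1
  Δ4: b:0→1, d:1→0
  Δ5: d:0→1
  (5Δ to stable)
t=13 Δ0: e=0 a=1 c=1 b=1 clk=1 d=1
  Δ1: clk:1→0
  (1Δ to stable)
t=14 Δ0: e=0 a=1 c=1 b=1 clk=0 d=1
  Δ1: clk:0→1
  Δ2: e:0→1, c:1→0
  Δ3: b:1→0, d:1→0
  Δ4: d:0→1
  (4Δ to stable)
t=15 Δ0: e=1 a=1 c=0 b=0 clk=1 d=1
  Δ1: clk:1→0
  (1Δ to stable)
t=16 Δ0: e=1 a=1 c=0 b=0 clk=0 d=1
  Δ1: clk:0→1
  Δ2: e:1→0
  Δ3: a:1→0, b:0→1
  Δ4: b:1→0
  Δ5: d:1→0
  (5Δ to stable)
t=17 Δ0: e=0 a=0 c=0 b=0 clk=1 d=0
  Δ1: clk:1→0
  (1Δ to stable)
t=18 Δ0: e=0 a=0 c=0 b=0 clk=0 d=0
  Δ1: clk:0→1
  Δ2: c:0→1
  Δ3: a:0→1, d:0→1
  Δ4: b:0→1, d:1→0
  Δ5: d:0→1
  (5Δ to stable)

yes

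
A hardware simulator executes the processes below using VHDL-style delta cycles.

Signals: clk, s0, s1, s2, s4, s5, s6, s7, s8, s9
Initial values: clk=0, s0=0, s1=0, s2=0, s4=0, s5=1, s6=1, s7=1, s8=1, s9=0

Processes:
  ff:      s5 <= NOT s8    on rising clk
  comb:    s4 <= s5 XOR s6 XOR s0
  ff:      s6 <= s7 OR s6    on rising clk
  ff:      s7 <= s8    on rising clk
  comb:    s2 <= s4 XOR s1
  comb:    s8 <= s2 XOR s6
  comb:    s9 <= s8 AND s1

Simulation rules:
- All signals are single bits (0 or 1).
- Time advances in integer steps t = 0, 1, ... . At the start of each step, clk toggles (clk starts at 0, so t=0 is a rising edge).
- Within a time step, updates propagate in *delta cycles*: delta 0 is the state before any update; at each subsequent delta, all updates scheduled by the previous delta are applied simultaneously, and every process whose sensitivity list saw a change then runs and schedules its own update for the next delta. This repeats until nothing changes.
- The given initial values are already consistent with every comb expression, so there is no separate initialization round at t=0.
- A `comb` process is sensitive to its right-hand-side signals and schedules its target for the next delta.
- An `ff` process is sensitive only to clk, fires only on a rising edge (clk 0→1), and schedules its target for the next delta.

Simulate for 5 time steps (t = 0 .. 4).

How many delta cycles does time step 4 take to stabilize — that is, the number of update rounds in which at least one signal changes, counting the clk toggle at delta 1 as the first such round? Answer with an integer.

5

t=0 Δ0: s9=0 s8=1 clk=0 s2=0 s1=0 s0=0 s6=1 s4=0 s7=1 s5=1
  Δ1: clk:0→1
  Δ2: s5:1→0
  Δ3: s4:0→1
  Δ4: s2:0→1
  Δ5: s8:1→0
  (5Δ to stable)
t=1 Δ0: s9=0 s8=0 clk=1 s2=1 s1=0 s0=0 s6=1 s4=1 s7=1 s5=0
  Δ1: clk:1→0
  (1Δ to stable)
t=2 Δ0: s9=0 s8=0 clk=0 s2=1 s1=0 s0=0 s6=1 s4=1 s7=1 s5=0
  Δ1: clk:0→1
  Δ2: s7:1→0, s5:0→1
  Δ3: s4:1→0
  Δ4: s2:1→0
  Δ5: s8:0→1
  (5Δ to stable)
t=3 Δ0: s9=0 s8=1 clk=1 s2=0 s1=0 s0=0 s6=1 s4=0 s7=0 s5=1
  Δ1: clk:1→0
  (1Δ to stable)
t=4 Δ0: s9=0 s8=1 clk=0 s2=0 s1=0 s0=0 s6=1 s4=0 s7=0 s5=1
  Δ1: clk:0→1
  Δ2: s7:0→1, s5:1→0
  Δ3: s4:0→1
  Δ4: s2:0→1
  Δ5: s8:1→0
  (5Δ to stable)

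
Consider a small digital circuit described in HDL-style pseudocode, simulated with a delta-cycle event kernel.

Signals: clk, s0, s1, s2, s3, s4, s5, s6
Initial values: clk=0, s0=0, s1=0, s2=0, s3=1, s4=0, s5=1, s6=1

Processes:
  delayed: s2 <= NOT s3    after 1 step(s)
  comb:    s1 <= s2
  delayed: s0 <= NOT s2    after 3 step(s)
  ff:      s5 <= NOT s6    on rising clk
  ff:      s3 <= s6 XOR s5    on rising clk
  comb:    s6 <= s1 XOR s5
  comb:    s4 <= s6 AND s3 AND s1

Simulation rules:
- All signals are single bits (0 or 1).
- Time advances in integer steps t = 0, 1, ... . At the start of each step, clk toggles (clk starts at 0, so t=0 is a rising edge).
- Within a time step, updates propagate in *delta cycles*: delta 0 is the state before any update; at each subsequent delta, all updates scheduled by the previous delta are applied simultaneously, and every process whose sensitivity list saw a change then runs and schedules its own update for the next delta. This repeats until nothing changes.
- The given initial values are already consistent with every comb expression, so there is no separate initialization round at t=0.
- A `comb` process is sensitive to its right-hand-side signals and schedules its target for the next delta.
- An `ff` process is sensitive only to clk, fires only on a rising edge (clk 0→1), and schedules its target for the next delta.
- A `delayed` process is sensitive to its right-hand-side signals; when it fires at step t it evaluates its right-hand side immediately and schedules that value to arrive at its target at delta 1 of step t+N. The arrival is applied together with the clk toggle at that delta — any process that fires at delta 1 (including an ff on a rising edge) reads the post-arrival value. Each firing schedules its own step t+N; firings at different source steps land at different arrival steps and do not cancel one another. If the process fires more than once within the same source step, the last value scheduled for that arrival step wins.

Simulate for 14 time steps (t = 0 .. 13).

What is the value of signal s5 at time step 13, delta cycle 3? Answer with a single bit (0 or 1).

t0.Δ0 s4=0 s0=0 s2=0 s3=1 clk=0 s5=1 s1=0 s6=1
t0.Δ1 s4=0 s0=0 s2=0 s3=1 clk=1 s5=1 s1=0 s6=1
t0.Δ2 s4=0 s0=0 s2=0 s3=0 clk=1 s5=0 s1=0 s6=1
t0.Δ3 s4=0 s0=0 s2=0 s3=0 clk=1 s5=0 s1=0 s6=0
t1.Δ0 s4=0 s0=0 s2=0 s3=0 clk=1 s5=0 s1=0 s6=0
t1.Δ1 s4=0 s0=0 s2=1 s3=0 clk=0 s5=0 s1=0 s6=0
t1.Δ2 s4=0 s0=0 s2=1 s3=0 clk=0 s5=0 s1=1 s6=0
t1.Δ3 s4=0 s0=0 s2=1 s3=0 clk=0 s5=0 s1=1 s6=1
t2.Δ0 s4=0 s0=0 s2=1 s3=0 clk=0 s5=0 s1=1 s6=1
t2.Δ1 s4=0 s0=0 s2=1 s3=0 clk=1 s5=0 s1=1 s6=1
t2.Δ2 s4=0 s0=0 s2=1 s3=1 clk=1 s5=0 s1=1 s6=1
t2.Δ3 s4=1 s0=0 s2=1 s3=1 clk=1 s5=0 s1=1 s6=1
t3.Δ0 s4=1 s0=0 s2=1 s3=1 clk=1 s5=0 s1=1 s6=1
t3.Δ1 s4=1 s0=0 s2=0 s3=1 clk=0 s5=0 s1=1 s6=1
t3.Δ2 s4=1 s0=0 s2=0 s3=1 clk=0 s5=0 s1=0 s6=1
t3.Δ3 s4=0 s0=0 s2=0 s3=1 clk=0 s5=0 s1=0 s6=0
t4.Δ0 s4=0 s0=0 s2=0 s3=1 clk=0 s5=0 s1=0 s6=0
t4.Δ1 s4=0 s0=0 s2=0 s3=1 clk=1 s5=0 s1=0 s6=0
t4.Δ2 s4=0 s0=0 s2=0 s3=0 clk=1 s5=1 s1=0 s6=0
t4.Δ3 s4=0 s0=0 s2=0 s3=0 clk=1 s5=1 s1=0 s6=1
t5.Δ0 s4=0 s0=0 s2=0 s3=0 clk=1 s5=1 s1=0 s6=1
t5.Δ1 s4=0 s0=0 s2=1 s3=0 clk=0 s5=1 s1=0 s6=1
t5.Δ2 s4=0 s0=0 s2=1 s3=0 clk=0 s5=1 s1=1 s6=1
t5.Δ3 s4=0 s0=0 s2=1 s3=0 clk=0 s5=1 s1=1 s6=0
t6.Δ0 s4=0 s0=0 s2=1 s3=0 clk=0 s5=1 s1=1 s6=0
t6.Δ1 s4=0 s0=1 s2=1 s3=0 clk=1 s5=1 s1=1 s6=0
t6.Δ2 s4=0 s0=1 s2=1 s3=1 clk=1 s5=1 s1=1 s6=0
t7.Δ0 s4=0 s0=1 s2=1 s3=1 clk=1 s5=1 s1=1 s6=0
t7.Δ1 s4=0 s0=1 s2=0 s3=1 clk=0 s5=1 s1=1 s6=0
t7.Δ2 s4=0 s0=1 s2=0 s3=1 clk=0 s5=1 s1=0 s6=0
t7.Δ3 s4=0 s0=1 s2=0 s3=1 clk=0 s5=1 s1=0 s6=1
t8.Δ0 s4=0 s0=1 s2=0 s3=1 clk=0 s5=1 s1=0 s6=1
t8.Δ1 s4=0 s0=0 s2=0 s3=1 clk=1 s5=1 s1=0 s6=1
t8.Δ2 s4=0 s0=0 s2=0 s3=0 clk=1 s5=0 s1=0 s6=1
t8.Δ3 s4=0 s0=0 s2=0 s3=0 clk=1 s5=0 s1=0 s6=0
t9.Δ0 s4=0 s0=0 s2=0 s3=0 clk=1 s5=0 s1=0 s6=0
t9.Δ1 s4=0 s0=0 s2=1 s3=0 clk=0 s5=0 s1=0 s6=0
t9.Δ2 s4=0 s0=0 s2=1 s3=0 clk=0 s5=0 s1=1 s6=0
t9.Δ3 s4=0 s0=0 s2=1 s3=0 clk=0 s5=0 s1=1 s6=1
t10.Δ0 s4=0 s0=0 s2=1 s3=0 clk=0 s5=0 s1=1 s6=1
t10.Δ1 s4=0 s0=1 s2=1 s3=0 clk=1 s5=0 s1=1 s6=1
t10.Δ2 s4=0 s0=1 s2=1 s3=1 clk=1 s5=0 s1=1 s6=1
t10.Δ3 s4=1 s0=1 s2=1 s3=1 clk=1 s5=0 s1=1 s6=1
t11.Δ0 s4=1 s0=1 s2=1 s3=1 clk=1 s5=0 s1=1 s6=1
t11.Δ1 s4=1 s0=1 s2=0 s3=1 clk=0 s5=0 s1=1 s6=1
t11.Δ2 s4=1 s0=1 s2=0 s3=1 clk=0 s5=0 s1=0 s6=1
t11.Δ3 s4=0 s0=1 s2=0 s3=1 clk=0 s5=0 s1=0 s6=0
t12.Δ0 s4=0 s0=1 s2=0 s3=1 clk=0 s5=0 s1=0 s6=0
t12.Δ1 s4=0 s0=0 s2=0 s3=1 clk=1 s5=0 s1=0 s6=0
t12.Δ2 s4=0 s0=0 s2=0 s3=0 clk=1 s5=1 s1=0 s6=0
t12.Δ3 s4=0 s0=0 s2=0 s3=0 clk=1 s5=1 s1=0 s6=1
t13.Δ0 s4=0 s0=0 s2=0 s3=0 clk=1 s5=1 s1=0 s6=1
t13.Δ1 s4=0 s0=0 s2=1 s3=0 clk=0 s5=1 s1=0 s6=1
t13.Δ2 s4=0 s0=0 s2=1 s3=0 clk=0 s5=1 s1=1 s6=1
t13.Δ3 s4=0 s0=0 s2=1 s3=0 clk=0 s5=1 s1=1 s6=0

1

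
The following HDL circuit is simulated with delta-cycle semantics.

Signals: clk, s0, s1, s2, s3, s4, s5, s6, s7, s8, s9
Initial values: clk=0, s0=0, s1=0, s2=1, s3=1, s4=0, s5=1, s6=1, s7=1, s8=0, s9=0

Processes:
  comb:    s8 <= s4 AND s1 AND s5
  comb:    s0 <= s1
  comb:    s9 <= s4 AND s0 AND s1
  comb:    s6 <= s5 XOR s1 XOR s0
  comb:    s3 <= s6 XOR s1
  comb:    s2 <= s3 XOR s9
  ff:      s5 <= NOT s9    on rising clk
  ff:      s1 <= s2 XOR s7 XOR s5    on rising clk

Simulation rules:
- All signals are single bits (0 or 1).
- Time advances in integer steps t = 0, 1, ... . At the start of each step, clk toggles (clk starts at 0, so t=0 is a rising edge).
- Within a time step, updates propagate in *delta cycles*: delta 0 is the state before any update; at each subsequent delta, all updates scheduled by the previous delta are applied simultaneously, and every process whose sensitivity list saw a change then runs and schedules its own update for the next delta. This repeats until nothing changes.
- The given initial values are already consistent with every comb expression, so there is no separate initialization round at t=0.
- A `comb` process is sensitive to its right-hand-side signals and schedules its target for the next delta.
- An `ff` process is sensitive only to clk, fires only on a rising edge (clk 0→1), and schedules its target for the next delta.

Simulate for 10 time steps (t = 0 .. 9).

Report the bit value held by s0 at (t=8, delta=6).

t=0 Δ0: s7=1 s2=1 s6=1 s9=0 s8=0 clk=0 s0=0 s4=0 s3=1 s1=0 s5=1
  Δ1: clk:0→1
  Δ2: s1:0→1
  Δ3: s6:1→0, s0:0→1, s3:1→0
  Δ4: s2:1→0, s6:0→1, s3:0→1
  Δ5: s2:0→1, s3:1→0
  Δ6: s2:1→0
  (6Δ to stable)
t=1 Δ0: s7=1 s2=0 s6=1 s9=0 s8=0 clk=1 s0=1 s4=0 s3=0 s1=1 s5=1
  Δ1: clk:1→0
  (1Δ to stable)
t=2 Δ0: s7=1 s2=0 s6=1 s9=0 s8=0 clk=0 s0=1 s4=0 s3=0 s1=1 s5=1
  Δ1: clk:0→1
  Δ2: s1:1→0
  Δ3: s6:1→0, s0:1→0, s3:0→1
  Δ4: s2:0→1, s6:0→1, s3:1→0
  Δ5: s2:1→0, s3:0→1
  Δ6: s2:0→1
  (6Δ to stable)
t=3 Δ0: s7=1 s2=1 s6=1 s9=0 s8=0 clk=1 s0=0 s4=0 s3=1 s1=0 s5=1
  Δ1: clk:1→0
  (1Δ to stable)
t=4 Δ0: s7=1 s2=1 s6=1 s9=0 s8=0 clk=0 s0=0 s4=0 s3=1 s1=0 s5=1
  Δ1: clk:0→1
  Δ2: s1:0→1
  Δ3: s6:1→0, s0:0→1, s3:1→0
  Δ4: s2:1→0, s6:0→1, s3:0→1
  Δ5: s2:0→1, s3:1→0
  Δ6: s2:1→0
  (6Δ to stable)
t=5 Δ0: s7=1 s2=0 s6=1 s9=0 s8=0 clk=1 s0=1 s4=0 s3=0 s1=1 s5=1
  Δ1: clk:1→0
  (1Δ to stable)
t=6 Δ0: s7=1 s2=0 s6=1 s9=0 s8=0 clk=0 s0=1 s4=0 s3=0 s1=1 s5=1
  Δ1: clk:0→1
  Δ2: s1:1→0
  Δ3: s6:1→0, s0:1→0, s3:0→1
  Δ4: s2:0→1, s6:0→1, s3:1→0
  Δ5: s2:1→0, s3:0→1
  Δ6: s2:0→1
  (6Δ to stable)
t=7 Δ0: s7=1 s2=1 s6=1 s9=0 s8=0 clk=1 s0=0 s4=0 s3=1 s1=0 s5=1
  Δ1: clk:1→0
  (1Δ to stable)
t=8 Δ0: s7=1 s2=1 s6=1 s9=0 s8=0 clk=0 s0=0 s4=0 s3=1 s1=0 s5=1
  Δ1: clk:0→1
  Δ2: s1:0→1
  Δ3: s6:1→0, s0:0→1, s3:1→0
  Δ4: s2:1→0, s6:0→1, s3:0→1
  Δ5: s2:0→1, s3:1→0
  Δ6: s2:1→0
  (6Δ to stable)
t=9 Δ0: s7=1 s2=0 s6=1 s9=0 s8=0 clk=1 s0=1 s4=0 s3=0 s1=1 s5=1
  Δ1: clk:1→0
  (1Δ to stable)

1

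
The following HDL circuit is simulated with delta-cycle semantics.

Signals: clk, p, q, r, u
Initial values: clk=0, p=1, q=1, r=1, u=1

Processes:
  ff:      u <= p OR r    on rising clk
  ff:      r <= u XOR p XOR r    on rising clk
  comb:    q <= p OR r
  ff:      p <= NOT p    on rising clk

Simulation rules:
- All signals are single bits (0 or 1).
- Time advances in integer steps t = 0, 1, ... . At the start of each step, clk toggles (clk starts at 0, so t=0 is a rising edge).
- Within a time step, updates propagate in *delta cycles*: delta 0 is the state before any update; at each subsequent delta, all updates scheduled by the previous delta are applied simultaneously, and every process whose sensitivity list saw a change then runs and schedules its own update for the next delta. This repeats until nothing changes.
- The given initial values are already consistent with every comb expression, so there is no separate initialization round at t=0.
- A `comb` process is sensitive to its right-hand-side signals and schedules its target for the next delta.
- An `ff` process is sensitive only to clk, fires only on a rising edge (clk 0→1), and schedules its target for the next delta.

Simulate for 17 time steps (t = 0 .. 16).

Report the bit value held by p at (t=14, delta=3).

[bits: r,clk,u,p,q]
t=0: Δ0=10111 Δ1=11111 Δ2=11101 | 2Δ
t=1: Δ0=11101 Δ1=10101 | 1Δ
t=2: Δ0=10101 Δ1=11101 Δ2=01111 | 2Δ
t=3: Δ0=01111 Δ1=00111 | 1Δ
t=4: Δ0=00111 Δ1=01111 Δ2=01101 Δ3=01100 | 3Δ
t=5: Δ0=01100 Δ1=00100 | 1Δ
t=6: Δ0=00100 Δ1=01100 Δ2=11010 Δ3=11011 | 3Δ
t=7: Δ0=11011 Δ1=10011 | 1Δ
t=8: Δ0=10011 Δ1=11011 Δ2=01101 Δ3=01100 | 3Δ
t=9: Δ0=01100 Δ1=00100 | 1Δ
t=10: Δ0=00100 Δ1=01100 Δ2=11010 Δ3=11011 | 3Δ
t=11: Δ0=11011 Δ1=10011 | 1Δ
t=12: Δ0=10011 Δ1=11011 Δ2=01101 Δ3=01100 | 3Δ
t=13: Δ0=01100 Δ1=00100 | 1Δ
t=14: Δ0=00100 Δ1=01100 Δ2=11010 Δ3=11011 | 3Δ
t=15: Δ0=11011 Δ1=10011 | 1Δ
t=16: Δ0=10011 Δ1=11011 Δ2=01101 Δ3=01100 | 3Δ

1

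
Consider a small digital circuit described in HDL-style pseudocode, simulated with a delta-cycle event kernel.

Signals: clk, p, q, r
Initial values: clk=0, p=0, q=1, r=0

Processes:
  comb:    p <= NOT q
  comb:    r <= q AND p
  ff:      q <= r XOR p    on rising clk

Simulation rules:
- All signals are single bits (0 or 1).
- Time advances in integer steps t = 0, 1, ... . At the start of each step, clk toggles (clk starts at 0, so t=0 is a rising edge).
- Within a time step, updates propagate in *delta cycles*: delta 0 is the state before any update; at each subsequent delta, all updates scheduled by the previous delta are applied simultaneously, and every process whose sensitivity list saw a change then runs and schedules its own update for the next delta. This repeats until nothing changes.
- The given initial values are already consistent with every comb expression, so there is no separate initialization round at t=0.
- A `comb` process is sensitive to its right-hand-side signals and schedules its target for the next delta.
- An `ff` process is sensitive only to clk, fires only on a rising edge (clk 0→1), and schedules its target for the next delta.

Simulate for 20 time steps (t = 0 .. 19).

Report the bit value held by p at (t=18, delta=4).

t0.Δ0 r=0 q=1 p=0 clk=0
t0.Δ1 r=0 q=1 p=0 clk=1
t0.Δ2 r=0 q=0 p=0 clk=1
t0.Δ3 r=0 q=0 p=1 clk=1
t1.Δ0 r=0 q=0 p=1 clk=1
t1.Δ1 r=0 q=0 p=1 clk=0
t2.Δ0 r=0 q=0 p=1 clk=0
t2.Δ1 r=0 q=0 p=1 clk=1
t2.Δ2 r=0 q=1 p=1 clk=1
t2.Δ3 r=1 q=1 p=0 clk=1
t2.Δ4 r=0 q=1 p=0 clk=1
t3.Δ0 r=0 q=1 p=0 clk=1
t3.Δ1 r=0 q=1 p=0 clk=0
t4.Δ0 r=0 q=1 p=0 clk=0
t4.Δ1 r=0 q=1 p=0 clk=1
t4.Δ2 r=0 q=0 p=0 clk=1
t4.Δ3 r=0 q=0 p=1 clk=1
t5.Δ0 r=0 q=0 p=1 clk=1
t5.Δ1 r=0 q=0 p=1 clk=0
t6.Δ0 r=0 q=0 p=1 clk=0
t6.Δ1 r=0 q=0 p=1 clk=1
t6.Δ2 r=0 q=1 p=1 clk=1
t6.Δ3 r=1 q=1 p=0 clk=1
t6.Δ4 r=0 q=1 p=0 clk=1
t7.Δ0 r=0 q=1 p=0 clk=1
t7.Δ1 r=0 q=1 p=0 clk=0
t8.Δ0 r=0 q=1 p=0 clk=0
t8.Δ1 r=0 q=1 p=0 clk=1
t8.Δ2 r=0 q=0 p=0 clk=1
t8.Δ3 r=0 q=0 p=1 clk=1
t9.Δ0 r=0 q=0 p=1 clk=1
t9.Δ1 r=0 q=0 p=1 clk=0
t10.Δ0 r=0 q=0 p=1 clk=0
t10.Δ1 r=0 q=0 p=1 clk=1
t10.Δ2 r=0 q=1 p=1 clk=1
t10.Δ3 r=1 q=1 p=0 clk=1
t10.Δ4 r=0 q=1 p=0 clk=1
t11.Δ0 r=0 q=1 p=0 clk=1
t11.Δ1 r=0 q=1 p=0 clk=0
t12.Δ0 r=0 q=1 p=0 clk=0
t12.Δ1 r=0 q=1 p=0 clk=1
t12.Δ2 r=0 q=0 p=0 clk=1
t12.Δ3 r=0 q=0 p=1 clk=1
t13.Δ0 r=0 q=0 p=1 clk=1
t13.Δ1 r=0 q=0 p=1 clk=0
t14.Δ0 r=0 q=0 p=1 clk=0
t14.Δ1 r=0 q=0 p=1 clk=1
t14.Δ2 r=0 q=1 p=1 clk=1
t14.Δ3 r=1 q=1 p=0 clk=1
t14.Δ4 r=0 q=1 p=0 clk=1
t15.Δ0 r=0 q=1 p=0 clk=1
t15.Δ1 r=0 q=1 p=0 clk=0
t16.Δ0 r=0 q=1 p=0 clk=0
t16.Δ1 r=0 q=1 p=0 clk=1
t16.Δ2 r=0 q=0 p=0 clk=1
t16.Δ3 r=0 q=0 p=1 clk=1
t17.Δ0 r=0 q=0 p=1 clk=1
t17.Δ1 r=0 q=0 p=1 clk=0
t18.Δ0 r=0 q=0 p=1 clk=0
t18.Δ1 r=0 q=0 p=1 clk=1
t18.Δ2 r=0 q=1 p=1 clk=1
t18.Δ3 r=1 q=1 p=0 clk=1
t18.Δ4 r=0 q=1 p=0 clk=1
t19.Δ0 r=0 q=1 p=0 clk=1
t19.Δ1 r=0 q=1 p=0 clk=0

0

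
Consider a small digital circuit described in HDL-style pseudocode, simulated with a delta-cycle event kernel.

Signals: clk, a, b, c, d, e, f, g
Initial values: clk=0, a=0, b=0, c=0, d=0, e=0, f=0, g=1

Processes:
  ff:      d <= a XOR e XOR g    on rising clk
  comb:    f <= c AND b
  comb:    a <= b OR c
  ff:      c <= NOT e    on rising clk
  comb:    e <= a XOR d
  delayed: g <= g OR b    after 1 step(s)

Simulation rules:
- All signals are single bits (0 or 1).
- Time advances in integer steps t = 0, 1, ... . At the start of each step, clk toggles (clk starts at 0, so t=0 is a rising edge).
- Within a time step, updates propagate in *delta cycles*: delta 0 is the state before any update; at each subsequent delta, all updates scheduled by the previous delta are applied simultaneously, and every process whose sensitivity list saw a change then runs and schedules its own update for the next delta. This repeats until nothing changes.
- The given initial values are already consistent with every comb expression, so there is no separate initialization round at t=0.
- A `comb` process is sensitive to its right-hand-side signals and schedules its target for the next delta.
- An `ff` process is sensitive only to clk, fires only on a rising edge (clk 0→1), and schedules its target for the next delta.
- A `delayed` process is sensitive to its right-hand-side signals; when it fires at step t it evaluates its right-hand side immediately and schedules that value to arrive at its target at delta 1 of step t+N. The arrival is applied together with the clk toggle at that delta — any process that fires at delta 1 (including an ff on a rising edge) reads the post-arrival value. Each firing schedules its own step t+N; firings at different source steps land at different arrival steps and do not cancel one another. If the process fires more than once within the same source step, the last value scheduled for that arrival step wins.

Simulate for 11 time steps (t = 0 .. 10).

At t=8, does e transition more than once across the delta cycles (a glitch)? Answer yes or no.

[bits: f,b,a,e,clk,c,d,g]
t=0: Δ0=00000001 Δ1=00001001 Δ2=00001111 Δ3=00111111 Δ4=00101111 | 4Δ
t=1: Δ0=00101111 Δ1=00100111 | 1Δ
t=2: Δ0=00100111 Δ1=00101111 Δ2=00101101 Δ3=00111101 | 3Δ
t=3: Δ0=00111101 Δ1=00110101 | 1Δ
t=4: Δ0=00110101 Δ1=00111101 Δ2=00111011 Δ3=00001011 Δ4=00011011 | 4Δ
t=5: Δ0=00011011 Δ1=00010011 | 1Δ
t=6: Δ0=00010011 Δ1=00011011 Δ2=00011001 Δ3=00001001 | 3Δ
t=7: Δ0=00001001 Δ1=00000001 | 1Δ
t=8: Δ0=00000001 Δ1=00001001 Δ2=00001111 Δ3=00111111 Δ4=00101111 | 4Δ
t=9: Δ0=00101111 Δ1=00100111 | 1Δ
t=10: Δ0=00100111 Δ1=00101111 Δ2=00101101 Δ3=00111101 | 3Δ

yes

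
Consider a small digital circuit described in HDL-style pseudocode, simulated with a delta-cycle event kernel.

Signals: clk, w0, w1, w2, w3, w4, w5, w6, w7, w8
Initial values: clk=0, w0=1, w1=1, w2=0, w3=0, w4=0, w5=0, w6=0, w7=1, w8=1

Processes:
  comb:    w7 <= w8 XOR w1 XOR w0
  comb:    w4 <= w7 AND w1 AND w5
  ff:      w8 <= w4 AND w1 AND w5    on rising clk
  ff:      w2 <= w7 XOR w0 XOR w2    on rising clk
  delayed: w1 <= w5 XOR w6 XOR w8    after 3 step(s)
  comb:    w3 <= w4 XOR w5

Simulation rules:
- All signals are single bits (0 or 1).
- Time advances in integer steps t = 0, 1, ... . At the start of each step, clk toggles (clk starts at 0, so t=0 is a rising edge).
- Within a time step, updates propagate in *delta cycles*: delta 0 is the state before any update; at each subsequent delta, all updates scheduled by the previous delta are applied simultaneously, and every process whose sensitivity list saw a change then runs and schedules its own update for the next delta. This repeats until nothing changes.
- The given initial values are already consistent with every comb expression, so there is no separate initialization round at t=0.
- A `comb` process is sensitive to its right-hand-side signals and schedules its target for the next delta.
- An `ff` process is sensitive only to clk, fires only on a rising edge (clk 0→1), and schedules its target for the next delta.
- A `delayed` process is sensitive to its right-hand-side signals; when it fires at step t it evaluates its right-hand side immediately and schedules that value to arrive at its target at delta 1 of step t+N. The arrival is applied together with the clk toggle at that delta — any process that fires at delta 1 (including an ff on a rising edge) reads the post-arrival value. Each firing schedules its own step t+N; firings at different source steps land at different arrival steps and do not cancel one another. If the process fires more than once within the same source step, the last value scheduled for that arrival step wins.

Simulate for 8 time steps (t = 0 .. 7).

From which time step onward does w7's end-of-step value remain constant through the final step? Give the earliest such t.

3

[bits: w8,clk,w5,w3,w2,w6,w1,w7,w0,w4]
t=0: Δ0=1000001110 Δ1=1100001110 Δ2=0100001110 Δ3=0100001010 | 3Δ
t=1: Δ0=0100001010 Δ1=0000001010 | 1Δ
t=2: Δ0=0000001010 Δ1=0100001010 Δ2=0100101010 | 2Δ
t=3: Δ0=0100101010 Δ1=0000100010 Δ2=0000100110 | 2Δ
t=4: Δ0=0000100110 Δ1=0100100110 | 1Δ
t=5: Δ0=0100100110 Δ1=0000100110 | 1Δ
t=6: Δ0=0000100110 Δ1=0100100110 | 1Δ
t=7: Δ0=0100100110 Δ1=0000100110 | 1Δ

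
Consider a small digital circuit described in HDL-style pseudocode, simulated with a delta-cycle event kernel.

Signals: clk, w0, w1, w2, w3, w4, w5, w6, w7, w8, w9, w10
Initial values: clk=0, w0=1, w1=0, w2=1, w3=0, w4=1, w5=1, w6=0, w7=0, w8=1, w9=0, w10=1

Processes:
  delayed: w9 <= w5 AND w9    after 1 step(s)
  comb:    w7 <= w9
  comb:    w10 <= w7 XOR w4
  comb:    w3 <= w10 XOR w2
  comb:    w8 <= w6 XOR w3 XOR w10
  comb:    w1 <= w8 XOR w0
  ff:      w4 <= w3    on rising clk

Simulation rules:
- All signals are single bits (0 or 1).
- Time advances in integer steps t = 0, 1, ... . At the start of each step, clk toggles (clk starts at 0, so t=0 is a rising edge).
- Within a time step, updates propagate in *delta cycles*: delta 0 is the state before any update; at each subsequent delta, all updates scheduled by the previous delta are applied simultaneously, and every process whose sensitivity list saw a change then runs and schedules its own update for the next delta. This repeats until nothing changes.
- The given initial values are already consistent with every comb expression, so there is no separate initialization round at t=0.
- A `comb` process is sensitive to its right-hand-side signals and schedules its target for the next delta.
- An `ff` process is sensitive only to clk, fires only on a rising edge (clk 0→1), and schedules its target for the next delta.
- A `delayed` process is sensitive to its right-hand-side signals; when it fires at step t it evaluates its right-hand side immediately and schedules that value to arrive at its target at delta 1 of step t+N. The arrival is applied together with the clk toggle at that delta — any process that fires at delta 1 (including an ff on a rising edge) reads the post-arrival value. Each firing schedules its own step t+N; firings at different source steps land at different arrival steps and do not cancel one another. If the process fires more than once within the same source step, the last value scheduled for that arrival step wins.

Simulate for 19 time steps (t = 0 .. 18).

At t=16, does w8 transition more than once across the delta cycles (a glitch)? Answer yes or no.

yes

t=0 Δ0: w7=0 w2=1 w4=1 clk=0 w6=0 w8=1 w5=1 w1=0 w9=0 w10=1 w0=1 w3=0
  Δ1: clk:0→1
  Δ2: w4:1→0
  Δ3: w10:1→0
  Δ4: w8:1→0, w3:0→1
  Δ5: w8:0→1, w1:0→1
  Δ6: w1:1→0
  (6Δ to stable)
t=1 Δ0: w7=0 w2=1 w4=0 clk=1 w6=0 w8=1 w5=1 w1=0 w9=0 w10=0 w0=1 w3=1
  Δ1: clk:1→0
  (1Δ to stable)
t=2 Δ0: w7=0 w2=1 w4=0 clk=0 w6=0 w8=1 w5=1 w1=0 w9=0 w10=0 w0=1 w3=1
  Δ1: clk:0→1
  Δ2: w4:0→1
  Δ3: w10:0→1
  Δ4: w8:1→0, w3:1→0
  Δ5: w8:0→1, w1:0→1
  Δ6: w1:1→0
  (6Δ to stable)
t=3 Δ0: w7=0 w2=1 w4=1 clk=1 w6=0 w8=1 w5=1 w1=0 w9=0 w10=1 w0=1 w3=0
  Δ1: clk:1→0
  (1Δ to stable)
t=4 Δ0: w7=0 w2=1 w4=1 clk=0 w6=0 w8=1 w5=1 w1=0 w9=0 w10=1 w0=1 w3=0
  Δ1: clk:0→1
  Δ2: w4:1→0
  Δ3: w10:1→0
  Δ4: w8:1→0, w3:0→1
  Δ5: w8:0→1, w1:0→1
  Δ6: w1:1→0
  (6Δ to stable)
t=5 Δ0: w7=0 w2=1 w4=0 clk=1 w6=0 w8=1 w5=1 w1=0 w9=0 w10=0 w0=1 w3=1
  Δ1: clk:1→0
  (1Δ to stable)
t=6 Δ0: w7=0 w2=1 w4=0 clk=0 w6=0 w8=1 w5=1 w1=0 w9=0 w10=0 w0=1 w3=1
  Δ1: clk:0→1
  Δ2: w4:0→1
  Δ3: w10:0→1
  Δ4: w8:1→0, w3:1→0
  Δ5: w8:0→1, w1:0→1
  Δ6: w1:1→0
  (6Δ to stable)
t=7 Δ0: w7=0 w2=1 w4=1 clk=1 w6=0 w8=1 w5=1 w1=0 w9=0 w10=1 w0=1 w3=0
  Δ1: clk:1→0
  (1Δ to stable)
t=8 Δ0: w7=0 w2=1 w4=1 clk=0 w6=0 w8=1 w5=1 w1=0 w9=0 w10=1 w0=1 w3=0
  Δ1: clk:0→1
  Δ2: w4:1→0
  Δ3: w10:1→0
  Δ4: w8:1→0, w3:0→1
  Δ5: w8:0→1, w1:0→1
  Δ6: w1:1→0
  (6Δ to stable)
t=9 Δ0: w7=0 w2=1 w4=0 clk=1 w6=0 w8=1 w5=1 w1=0 w9=0 w10=0 w0=1 w3=1
  Δ1: clk:1→0
  (1Δ to stable)
t=10 Δ0: w7=0 w2=1 w4=0 clk=0 w6=0 w8=1 w5=1 w1=0 w9=0 w10=0 w0=1 w3=1
  Δ1: clk:0→1
  Δ2: w4:0→1
  Δ3: w10:0→1
  Δ4: w8:1→0, w3:1→0
  Δ5: w8:0→1, w1:0→1
  Δ6: w1:1→0
  (6Δ to stable)
t=11 Δ0: w7=0 w2=1 w4=1 clk=1 w6=0 w8=1 w5=1 w1=0 w9=0 w10=1 w0=1 w3=0
  Δ1: clk:1→0
  (1Δ to stable)
t=12 Δ0: w7=0 w2=1 w4=1 clk=0 w6=0 w8=1 w5=1 w1=0 w9=0 w10=1 w0=1 w3=0
  Δ1: clk:0→1
  Δ2: w4:1→0
  Δ3: w10:1→0
  Δ4: w8:1→0, w3:0→1
  Δ5: w8:0→1, w1:0→1
  Δ6: w1:1→0
  (6Δ to stable)
t=13 Δ0: w7=0 w2=1 w4=0 clk=1 w6=0 w8=1 w5=1 w1=0 w9=0 w10=0 w0=1 w3=1
  Δ1: clk:1→0
  (1Δ to stable)
t=14 Δ0: w7=0 w2=1 w4=0 clk=0 w6=0 w8=1 w5=1 w1=0 w9=0 w10=0 w0=1 w3=1
  Δ1: clk:0→1
  Δ2: w4:0→1
  Δ3: w10:0→1
  Δ4: w8:1→0, w3:1→0
  Δ5: w8:0→1, w1:0→1
  Δ6: w1:1→0
  (6Δ to stable)
t=15 Δ0: w7=0 w2=1 w4=1 clk=1 w6=0 w8=1 w5=1 w1=0 w9=0 w10=1 w0=1 w3=0
  Δ1: clk:1→0
  (1Δ to stable)
t=16 Δ0: w7=0 w2=1 w4=1 clk=0 w6=0 w8=1 w5=1 w1=0 w9=0 w10=1 w0=1 w3=0
  Δ1: clk:0→1
  Δ2: w4:1→0
  Δ3: w10:1→0
  Δ4: w8:1→0, w3:0→1
  Δ5: w8:0→1, w1:0→1
  Δ6: w1:1→0
  (6Δ to stable)
t=17 Δ0: w7=0 w2=1 w4=0 clk=1 w6=0 w8=1 w5=1 w1=0 w9=0 w10=0 w0=1 w3=1
  Δ1: clk:1→0
  (1Δ to stable)
t=18 Δ0: w7=0 w2=1 w4=0 clk=0 w6=0 w8=1 w5=1 w1=0 w9=0 w10=0 w0=1 w3=1
  Δ1: clk:0→1
  Δ2: w4:0→1
  Δ3: w10:0→1
  Δ4: w8:1→0, w3:1→0
  Δ5: w8:0→1, w1:0→1
  Δ6: w1:1→0
  (6Δ to stable)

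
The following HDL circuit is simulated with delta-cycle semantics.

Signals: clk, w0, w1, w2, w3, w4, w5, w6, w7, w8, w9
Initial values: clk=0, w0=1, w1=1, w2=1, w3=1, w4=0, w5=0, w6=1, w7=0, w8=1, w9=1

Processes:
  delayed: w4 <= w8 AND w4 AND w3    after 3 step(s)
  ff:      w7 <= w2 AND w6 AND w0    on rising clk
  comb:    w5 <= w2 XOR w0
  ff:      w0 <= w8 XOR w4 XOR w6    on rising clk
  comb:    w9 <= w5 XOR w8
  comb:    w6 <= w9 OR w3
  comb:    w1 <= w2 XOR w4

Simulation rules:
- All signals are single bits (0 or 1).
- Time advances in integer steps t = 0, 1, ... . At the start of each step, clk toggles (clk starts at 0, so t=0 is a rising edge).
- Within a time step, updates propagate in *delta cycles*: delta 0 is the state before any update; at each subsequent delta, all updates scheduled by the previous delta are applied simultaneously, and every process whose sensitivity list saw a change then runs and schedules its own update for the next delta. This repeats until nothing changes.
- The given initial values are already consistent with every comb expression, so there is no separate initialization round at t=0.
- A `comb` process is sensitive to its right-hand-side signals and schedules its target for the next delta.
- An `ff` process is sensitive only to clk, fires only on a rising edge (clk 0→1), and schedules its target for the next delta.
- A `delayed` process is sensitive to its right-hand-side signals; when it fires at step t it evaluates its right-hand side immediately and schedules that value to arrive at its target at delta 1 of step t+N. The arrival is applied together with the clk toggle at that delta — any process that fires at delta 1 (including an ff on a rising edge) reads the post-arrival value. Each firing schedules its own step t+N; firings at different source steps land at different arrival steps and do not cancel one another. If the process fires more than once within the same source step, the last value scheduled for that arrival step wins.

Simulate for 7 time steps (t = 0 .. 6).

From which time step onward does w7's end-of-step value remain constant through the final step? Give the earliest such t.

2

[bits: w3,w0,w1,w6,w5,w4,w7,w9,w8,w2,clk]
t=0: Δ0=11110001110 Δ1=11110001111 Δ2=10110011111 Δ3=10111011111 Δ4=10111010111 | 4Δ
t=1: Δ0=10111010111 Δ1=10111010110 | 1Δ
t=2: Δ0=10111010110 Δ1=10111010111 Δ2=10111000111 | 2Δ
t=3: Δ0=10111000111 Δ1=10111000110 | 1Δ
t=4: Δ0=10111000110 Δ1=10111000111 | 1Δ
t=5: Δ0=10111000111 Δ1=10111000110 | 1Δ
t=6: Δ0=10111000110 Δ1=10111000111 | 1Δ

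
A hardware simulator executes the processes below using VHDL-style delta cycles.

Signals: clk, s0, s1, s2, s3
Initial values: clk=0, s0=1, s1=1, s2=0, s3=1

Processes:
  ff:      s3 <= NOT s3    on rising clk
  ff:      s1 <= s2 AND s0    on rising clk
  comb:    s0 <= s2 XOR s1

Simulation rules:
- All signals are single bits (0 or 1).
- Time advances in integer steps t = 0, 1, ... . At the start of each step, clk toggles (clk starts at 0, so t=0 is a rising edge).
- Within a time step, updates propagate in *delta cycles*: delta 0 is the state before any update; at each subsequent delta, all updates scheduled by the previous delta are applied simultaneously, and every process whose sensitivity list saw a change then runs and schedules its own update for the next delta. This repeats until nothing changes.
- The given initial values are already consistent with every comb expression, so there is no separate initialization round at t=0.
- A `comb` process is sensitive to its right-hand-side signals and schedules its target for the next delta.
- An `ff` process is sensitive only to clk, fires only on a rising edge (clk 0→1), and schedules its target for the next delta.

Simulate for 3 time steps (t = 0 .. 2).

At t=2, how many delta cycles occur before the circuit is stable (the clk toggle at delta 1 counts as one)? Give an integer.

[bits: clk,s2,s0,s1,s3]
t=0: Δ0=00111 Δ1=10111 Δ2=10100 Δ3=10000 | 3Δ
t=1: Δ0=10000 Δ1=00000 | 1Δ
t=2: Δ0=00000 Δ1=10000 Δ2=10001 | 2Δ

2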